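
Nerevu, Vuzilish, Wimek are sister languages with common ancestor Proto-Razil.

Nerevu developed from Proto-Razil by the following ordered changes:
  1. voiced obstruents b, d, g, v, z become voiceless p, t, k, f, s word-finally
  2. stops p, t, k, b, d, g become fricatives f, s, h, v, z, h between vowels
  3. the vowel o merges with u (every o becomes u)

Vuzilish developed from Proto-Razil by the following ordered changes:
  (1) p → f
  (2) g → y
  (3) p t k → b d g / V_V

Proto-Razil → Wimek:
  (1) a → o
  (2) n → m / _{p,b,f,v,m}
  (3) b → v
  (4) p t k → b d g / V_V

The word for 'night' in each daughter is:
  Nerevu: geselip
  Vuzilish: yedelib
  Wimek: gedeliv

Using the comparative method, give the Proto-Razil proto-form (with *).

*getelib

Position 1: Nerevu has g, Vuzilish has y, Wimek has g. Nerevu preserves g here (none of its changes turn any other segment into g), so the proto-segment is *g.
Position 3: Nerevu has s, Vuzilish has d, Wimek has d. Taking the neighbouring segments as reconstructed: Nerevu s could go back to *t or *s; Vuzilish d could go back to *t or *d; Wimek d could go back to *t or *d — the one source consistent with every daughter is *t.
This points to *getelib. Verify forward in each daughter:
Nerevu: *getelib > getelip > geselip  (by final devoicing, intervocalic lenition)
Vuzilish: start from *getelib.
  rule 1: no change — getelib
  rule 2 (unconditioned shift): getelib → yetelib
  rule 3 (intervocalic voicing): yetelib → yedelib
  ⇒ Vuzilish yedelib
Wimek: start from *getelib.
  rule 1: no change — getelib
  rule 2: no change — getelib
  rule 3 (unconditioned shift): getelib → geteliv
  rule 4 (intervocalic voicing): geteliv → gedeliv
  ⇒ Wimek gedeliv
*getelib is the unique common source.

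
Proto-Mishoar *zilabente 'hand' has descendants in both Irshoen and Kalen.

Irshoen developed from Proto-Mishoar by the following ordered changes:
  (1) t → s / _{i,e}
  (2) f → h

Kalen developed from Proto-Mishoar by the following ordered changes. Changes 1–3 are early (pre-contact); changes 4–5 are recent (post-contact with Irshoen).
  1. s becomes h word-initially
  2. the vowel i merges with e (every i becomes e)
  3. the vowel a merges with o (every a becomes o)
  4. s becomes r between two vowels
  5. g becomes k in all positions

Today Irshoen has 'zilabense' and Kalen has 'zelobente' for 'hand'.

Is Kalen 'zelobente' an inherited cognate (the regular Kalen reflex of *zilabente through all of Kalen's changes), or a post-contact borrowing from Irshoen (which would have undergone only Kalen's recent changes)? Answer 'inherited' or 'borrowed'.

inherited

If inherited, *zilabente would pass through all of Kalen's changes:
Kalen: *zilabente > zelabente > zelobente  (by vowel merger, vowel merger)
If borrowed from Irshoen 'zilabense' after the early changes, it would undergo only the recent ones:
  rule 4 (rhotacism): no change (zilabense)
  rule 5 (unconditioned shift): no change (zilabense)
  ⇒ as a loan: zilabense
Kalen 'zelobente' matches the inherited outcome exactly, so it is an inherited cognate, not a loan.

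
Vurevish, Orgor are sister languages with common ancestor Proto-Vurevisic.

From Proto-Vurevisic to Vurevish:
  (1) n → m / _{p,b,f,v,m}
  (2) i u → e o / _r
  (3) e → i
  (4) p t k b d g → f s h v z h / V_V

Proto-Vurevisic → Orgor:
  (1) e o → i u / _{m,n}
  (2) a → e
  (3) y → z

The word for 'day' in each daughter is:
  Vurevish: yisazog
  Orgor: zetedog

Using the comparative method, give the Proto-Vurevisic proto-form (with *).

*yetadog

Position 1: Vurevish has y, Orgor has z. Vurevish preserves y here (none of its changes turn any other segment into y), so the proto-segment is *y.
Position 5: Vurevish has z, Orgor has d. Orgor preserves d here (none of its changes turn any other segment into d), so the proto-segment is *d.
This points to *yetadog. Verify forward in each daughter:
Vurevish: *yetadog
  yetadog (rule 1 does not apply)
  yetadog (rule 2 does not apply)
  yetadog → yitadog   [vowel merger]
  yitadog → yisazog   [intervocalic lenition]
  giving Vurevish yisazog.
Orgor: *yetadog > yetedog > zetedog  (by vowel merger, unconditioned shift)
No other proto-form is consistent with every reflex, so the reconstruction is *yetadog.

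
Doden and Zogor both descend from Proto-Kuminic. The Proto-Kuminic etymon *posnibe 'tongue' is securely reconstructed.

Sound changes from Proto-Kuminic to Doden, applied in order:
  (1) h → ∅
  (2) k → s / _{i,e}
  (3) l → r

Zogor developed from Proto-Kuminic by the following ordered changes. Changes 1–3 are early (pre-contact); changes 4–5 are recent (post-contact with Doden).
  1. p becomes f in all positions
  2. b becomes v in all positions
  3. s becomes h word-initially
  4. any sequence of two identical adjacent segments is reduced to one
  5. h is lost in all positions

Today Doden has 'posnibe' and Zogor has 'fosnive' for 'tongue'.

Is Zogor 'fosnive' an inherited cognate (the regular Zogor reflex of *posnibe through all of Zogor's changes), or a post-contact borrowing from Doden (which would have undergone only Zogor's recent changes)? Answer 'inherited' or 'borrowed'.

If inherited, *posnibe would pass through all of Zogor's changes:
Zogor: *posnibe > fosnibe > fosnive  (by unconditioned shift, unconditioned shift)
If borrowed from Doden 'posnibe' after the early changes, it would undergo only the recent ones:
  rule 4 (degemination): no change (posnibe)
  rule 5 (h-loss): no change (posnibe)
  ⇒ as a loan: posnibe
Zogor 'fosnive' matches the inherited outcome exactly, so it is an inherited cognate, not a loan.

inherited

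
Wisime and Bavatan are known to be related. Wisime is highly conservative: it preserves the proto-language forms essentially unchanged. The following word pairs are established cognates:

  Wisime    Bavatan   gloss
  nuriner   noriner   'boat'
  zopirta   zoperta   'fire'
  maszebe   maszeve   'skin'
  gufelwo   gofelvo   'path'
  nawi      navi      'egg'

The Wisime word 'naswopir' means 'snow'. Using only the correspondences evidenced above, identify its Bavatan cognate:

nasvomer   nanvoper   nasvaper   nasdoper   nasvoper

gufelwo ~ gofelvo — Wisime w corresponds to Bavatan v after a consonant, before a back vowel.
zopirta ~ zoperta — Wisime i corresponds to Bavatan e after a consonant, before r.
Applying these to Wisime 'naswopir':
  naswopir → nasvopir   (w→v after a consonant, before a back vowel)
  nasvopir → nasvoper   (i→e after a consonant, before r)
So the Bavatan cognate is 'nasvoper'.

nasvoper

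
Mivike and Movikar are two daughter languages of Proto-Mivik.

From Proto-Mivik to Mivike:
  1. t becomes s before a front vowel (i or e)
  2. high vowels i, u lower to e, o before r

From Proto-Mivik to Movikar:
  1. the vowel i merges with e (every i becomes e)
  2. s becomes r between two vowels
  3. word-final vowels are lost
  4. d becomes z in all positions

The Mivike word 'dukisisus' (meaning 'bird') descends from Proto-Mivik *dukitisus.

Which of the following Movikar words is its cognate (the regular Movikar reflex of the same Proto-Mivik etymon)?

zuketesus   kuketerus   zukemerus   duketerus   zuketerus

Movikar: start from *dukitisus.
  rule 1 (vowel merger): dukitisus → duketesus
  rule 2 (rhotacism): duketesus → duketerus
  rule 3: no change — duketerus
  rule 4 (unconditioned shift): duketerus → zuketerus
  ⇒ Movikar zuketerus

zuketerus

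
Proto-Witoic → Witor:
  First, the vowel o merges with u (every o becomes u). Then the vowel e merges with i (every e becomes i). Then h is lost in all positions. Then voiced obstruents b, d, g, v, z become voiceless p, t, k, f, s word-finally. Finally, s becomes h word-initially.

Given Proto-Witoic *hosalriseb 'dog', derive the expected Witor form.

usalrisip

Witor: *hosalriseb
  hosalriseb → husalriseb   [vowel merger]
  husalriseb → husalrisib   [vowel merger]
  husalrisib → usalrisib   [h-loss]
  usalrisib → usalrisip   [final devoicing]
  usalrisip (rule 5 does not apply)
  giving Witor usalrisip.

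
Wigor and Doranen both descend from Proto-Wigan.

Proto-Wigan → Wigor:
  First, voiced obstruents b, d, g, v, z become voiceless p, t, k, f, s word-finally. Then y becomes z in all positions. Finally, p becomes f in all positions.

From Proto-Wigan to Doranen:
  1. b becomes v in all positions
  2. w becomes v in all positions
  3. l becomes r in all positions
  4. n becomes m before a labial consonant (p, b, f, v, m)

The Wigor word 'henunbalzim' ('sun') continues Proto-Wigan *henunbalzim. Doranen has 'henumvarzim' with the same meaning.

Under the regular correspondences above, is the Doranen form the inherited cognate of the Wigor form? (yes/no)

yes

Derive the expected Doranen reflex of *henunbalzim:
Doranen: start from *henunbalzim.
  rule 1 (unconditioned shift): henunbalzim → henunvalzim
  rule 2: no change — henunvalzim
  rule 3 (unconditioned shift): henunvalzim → henunvarzim
  rule 4 (nasal place assimilation): henunvarzim → henumvarzim
  ⇒ Doranen henumvarzim
Doranen 'henumvarzim' matches the regular reflex exactly, so the pair is cognate.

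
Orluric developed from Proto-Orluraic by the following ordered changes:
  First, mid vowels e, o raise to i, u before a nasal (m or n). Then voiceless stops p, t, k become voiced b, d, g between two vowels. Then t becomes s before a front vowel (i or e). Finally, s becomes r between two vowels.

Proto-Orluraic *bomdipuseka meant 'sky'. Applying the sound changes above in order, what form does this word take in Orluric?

Orluric: *bomdipuseka > bumdipuseka > bumdibusega > bumdiburega  (by pre-nasal raising, intervocalic voicing, rhotacism)

bumdiburega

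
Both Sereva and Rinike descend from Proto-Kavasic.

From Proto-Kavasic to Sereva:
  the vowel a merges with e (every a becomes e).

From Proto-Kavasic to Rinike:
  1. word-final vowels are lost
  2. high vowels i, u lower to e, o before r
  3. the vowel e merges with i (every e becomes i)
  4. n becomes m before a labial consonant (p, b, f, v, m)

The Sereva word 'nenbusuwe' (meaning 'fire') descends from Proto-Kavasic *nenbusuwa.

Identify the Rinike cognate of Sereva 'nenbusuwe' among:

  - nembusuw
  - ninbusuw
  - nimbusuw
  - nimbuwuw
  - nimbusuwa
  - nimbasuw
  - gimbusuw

Rinike: *nenbusuwa > nenbusuw > ninbusuw > nimbusuw  (by apocope, vowel merger, nasal place assimilation)
The other candidates each miss or misapply at least one Rinike change.

nimbusuw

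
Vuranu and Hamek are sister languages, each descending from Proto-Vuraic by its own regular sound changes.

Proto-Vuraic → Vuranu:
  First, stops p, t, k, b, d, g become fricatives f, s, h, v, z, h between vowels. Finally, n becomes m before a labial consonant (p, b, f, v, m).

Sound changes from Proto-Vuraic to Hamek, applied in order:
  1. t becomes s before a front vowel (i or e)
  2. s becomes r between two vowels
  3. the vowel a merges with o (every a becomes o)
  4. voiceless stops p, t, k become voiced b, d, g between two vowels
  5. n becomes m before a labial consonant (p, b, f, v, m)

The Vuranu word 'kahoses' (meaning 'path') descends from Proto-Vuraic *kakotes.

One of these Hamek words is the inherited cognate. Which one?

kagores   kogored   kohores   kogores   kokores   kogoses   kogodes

Hamek: *kakotes > kakoses > kakores > kokores > kogores  (by palatalisation, rhotacism, vowel merger, intervocalic voicing)

kogores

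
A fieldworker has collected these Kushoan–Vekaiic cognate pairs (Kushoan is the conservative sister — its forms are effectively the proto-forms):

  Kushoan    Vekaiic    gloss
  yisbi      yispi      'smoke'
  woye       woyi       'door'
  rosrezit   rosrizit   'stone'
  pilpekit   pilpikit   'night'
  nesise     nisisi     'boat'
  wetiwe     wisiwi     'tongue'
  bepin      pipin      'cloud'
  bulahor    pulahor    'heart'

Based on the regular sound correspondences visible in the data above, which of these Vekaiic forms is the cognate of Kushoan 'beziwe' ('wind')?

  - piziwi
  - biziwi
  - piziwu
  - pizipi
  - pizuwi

bepin ~ pipin — Kushoan b corresponds to Vekaiic p word-initially before a front vowel.
rosrezit ~ rosrizit, pilpekit ~ pilpikit — Kushoan e corresponds to Vekaiic i after a consonant, before a consonant other than r, m, n, p, b, f, v.
woye ~ woyi, nesise ~ nisisi — Kushoan e corresponds to Vekaiic i word-finally.
Applying these to Kushoan 'beziwe':
  beziwe → peziwe   (b→p word-initially before a front vowel)
  peziwe → piziwe   (e→i after a consonant, before a consonant other than r, m, n, p, b, f, v)
  piziwe → piziwi   (e→i word-finally)
So the Vekaiic cognate is 'piziwi'.

piziwi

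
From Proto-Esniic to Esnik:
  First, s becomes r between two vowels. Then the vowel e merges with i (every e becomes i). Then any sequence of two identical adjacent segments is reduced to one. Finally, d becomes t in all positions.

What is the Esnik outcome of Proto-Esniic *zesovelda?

zirovilta

Esnik: start from *zesovelda.
  rule 1 (rhotacism): zesovelda → zerovelda
  rule 2 (vowel merger): zerovelda → zirovilda
  rule 3: no change — zirovilda
  rule 4 (unconditioned shift): zirovilda → zirovilta
  ⇒ Esnik zirovilta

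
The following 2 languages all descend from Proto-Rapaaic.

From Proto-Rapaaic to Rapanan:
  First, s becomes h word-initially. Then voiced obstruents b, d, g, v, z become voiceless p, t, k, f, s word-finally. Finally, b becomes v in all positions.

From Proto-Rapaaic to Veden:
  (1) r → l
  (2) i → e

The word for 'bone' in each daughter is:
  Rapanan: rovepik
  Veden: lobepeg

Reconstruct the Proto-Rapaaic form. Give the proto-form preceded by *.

Position 7: Rapanan has k, Veden has g. Veden preserves g here (none of its changes turn any other segment into g), so the proto-segment is *g.
Position 1: Rapanan has r, Veden has l. Rapanan preserves r here (none of its changes turn any other segment into r), so the proto-segment is *r.
This points to *robepig. Verify forward in each daughter:
Rapanan: start from *robepig.
  rule 1: no change — robepig
  rule 2 (final devoicing): robepig → robepik
  rule 3 (unconditioned shift): robepik → rovepik
  ⇒ Rapanan rovepik
Veden: *robepig > lobepig > lobepeg  (by unconditioned shift, vowel merger)
No other proto-form is consistent with every reflex, so the reconstruction is *robepig.

*robepig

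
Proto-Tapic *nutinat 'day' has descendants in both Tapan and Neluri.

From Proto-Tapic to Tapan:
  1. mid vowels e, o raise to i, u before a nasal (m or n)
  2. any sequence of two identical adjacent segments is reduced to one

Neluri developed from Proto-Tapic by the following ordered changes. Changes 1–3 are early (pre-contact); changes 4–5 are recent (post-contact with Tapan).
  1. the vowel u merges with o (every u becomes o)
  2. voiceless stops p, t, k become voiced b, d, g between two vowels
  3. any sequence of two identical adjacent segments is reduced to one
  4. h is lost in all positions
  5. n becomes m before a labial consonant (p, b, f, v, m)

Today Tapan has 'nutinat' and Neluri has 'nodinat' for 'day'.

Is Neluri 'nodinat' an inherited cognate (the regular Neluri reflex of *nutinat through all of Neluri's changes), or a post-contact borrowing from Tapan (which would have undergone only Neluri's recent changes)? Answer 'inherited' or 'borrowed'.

inherited

If inherited, *nutinat would pass through all of Neluri's changes:
Neluri: start from *nutinat.
  rule 1 (vowel merger): nutinat → notinat
  rule 2 (intervocalic voicing): notinat → nodinat
  rule 3: no change — nodinat
  rule 4: no change — nodinat
  rule 5: no change — nodinat
  ⇒ Neluri nodinat
If borrowed from Tapan 'nutinat' after the early changes, it would undergo only the recent ones:
  rule 4 (h-loss): no change (nutinat)
  rule 5 (nasal place assimilation): no change (nutinat)
  ⇒ as a loan: nutinat
Neluri 'nodinat' matches the inherited outcome exactly, so it is an inherited cognate, not a loan.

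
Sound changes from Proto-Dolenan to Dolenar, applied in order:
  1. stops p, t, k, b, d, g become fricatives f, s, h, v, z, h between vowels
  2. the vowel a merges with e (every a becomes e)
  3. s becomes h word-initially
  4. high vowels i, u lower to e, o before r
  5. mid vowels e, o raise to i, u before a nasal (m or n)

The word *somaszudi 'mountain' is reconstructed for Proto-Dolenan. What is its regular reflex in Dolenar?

humeszuzi

Dolenar: start from *somaszudi.
  rule 1 (intervocalic lenition): somaszudi → somaszuzi
  rule 2 (vowel merger): somaszuzi → someszuzi
  rule 3 (debuccalisation): someszuzi → homeszuzi
  rule 4: no change — homeszuzi
  rule 5 (pre-nasal raising): homeszuzi → humeszuzi
  ⇒ Dolenar humeszuzi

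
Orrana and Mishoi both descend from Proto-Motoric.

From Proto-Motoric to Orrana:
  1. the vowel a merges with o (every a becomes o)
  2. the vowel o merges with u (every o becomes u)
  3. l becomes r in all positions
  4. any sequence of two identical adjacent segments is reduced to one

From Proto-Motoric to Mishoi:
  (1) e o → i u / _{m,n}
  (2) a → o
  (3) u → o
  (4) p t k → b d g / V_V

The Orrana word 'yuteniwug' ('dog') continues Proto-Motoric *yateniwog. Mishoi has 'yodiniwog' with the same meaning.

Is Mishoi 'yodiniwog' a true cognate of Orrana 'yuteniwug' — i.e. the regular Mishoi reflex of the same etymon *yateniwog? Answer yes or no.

yes

Derive the expected Mishoi reflex of *yateniwog:
Mishoi: start from *yateniwog.
  rule 1 (pre-nasal raising): yateniwog → yatiniwog
  rule 2 (vowel merger): yatiniwog → yotiniwog
  rule 3: no change — yotiniwog
  rule 4 (intervocalic voicing): yotiniwog → yodiniwog
  ⇒ Mishoi yodiniwog
Mishoi 'yodiniwog' matches the regular reflex exactly, so the pair is cognate.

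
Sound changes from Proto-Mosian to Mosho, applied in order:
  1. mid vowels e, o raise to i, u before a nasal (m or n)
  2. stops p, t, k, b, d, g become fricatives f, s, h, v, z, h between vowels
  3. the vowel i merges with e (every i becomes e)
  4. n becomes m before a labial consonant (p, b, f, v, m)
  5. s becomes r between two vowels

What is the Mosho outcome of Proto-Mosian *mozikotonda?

mozehorunda

Mosho: *mozikotonda > mozikotunda > mozihosunda > mozehosunda > mozehorunda  (by pre-nasal raising, intervocalic lenition, vowel merger, rhotacism)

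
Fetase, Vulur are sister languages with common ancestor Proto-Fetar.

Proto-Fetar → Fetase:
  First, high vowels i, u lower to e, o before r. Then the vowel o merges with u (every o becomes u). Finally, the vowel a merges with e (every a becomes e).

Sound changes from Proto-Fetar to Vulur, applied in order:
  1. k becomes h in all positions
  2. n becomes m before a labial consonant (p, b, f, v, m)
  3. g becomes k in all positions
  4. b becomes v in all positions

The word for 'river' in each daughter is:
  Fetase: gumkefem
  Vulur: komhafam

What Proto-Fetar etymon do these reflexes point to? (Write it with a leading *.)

Position 5: Fetase has e, Vulur has a. Vulur preserves a here (none of its changes turn any other segment into a), so the proto-segment is *a.
Position 7: Fetase has e, Vulur has a. Vulur preserves a here (none of its changes turn any other segment into a), so the proto-segment is *a.
Continuing position by position gives *gomkafam; check it forward:
Fetase: *gomkafam
  gomkafam (rule 1 does not apply)
  gomkafam → gumkafam   [vowel merger]
  gumkafam → gumkefem   [vowel merger]
  giving Fetase gumkefem.
Vulur: *gomkafam
  gomkafam → gomhafam   [unconditioned shift]
  gomhafam (rule 2 does not apply)
  gomhafam → komhafam   [unconditioned shift]
  komhafam (rule 4 does not apply)
  giving Vulur komhafam.
Only *gomkafam yields all of Fetase gumkefem, Vulur komhafam.

*gomkafam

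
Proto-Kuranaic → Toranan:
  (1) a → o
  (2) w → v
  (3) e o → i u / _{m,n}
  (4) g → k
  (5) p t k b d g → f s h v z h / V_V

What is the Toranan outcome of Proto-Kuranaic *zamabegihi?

zumovehihi

Toranan: *zamabegihi
  zamabegihi → zomobegihi   [vowel merger]
  zomobegihi (rule 2 does not apply)
  zomobegihi → zumobegihi   [pre-nasal raising]
  zumobegihi → zumobekihi   [unconditioned shift]
  zumobekihi → zumovehihi   [intervocalic lenition]
  giving Toranan zumovehihi.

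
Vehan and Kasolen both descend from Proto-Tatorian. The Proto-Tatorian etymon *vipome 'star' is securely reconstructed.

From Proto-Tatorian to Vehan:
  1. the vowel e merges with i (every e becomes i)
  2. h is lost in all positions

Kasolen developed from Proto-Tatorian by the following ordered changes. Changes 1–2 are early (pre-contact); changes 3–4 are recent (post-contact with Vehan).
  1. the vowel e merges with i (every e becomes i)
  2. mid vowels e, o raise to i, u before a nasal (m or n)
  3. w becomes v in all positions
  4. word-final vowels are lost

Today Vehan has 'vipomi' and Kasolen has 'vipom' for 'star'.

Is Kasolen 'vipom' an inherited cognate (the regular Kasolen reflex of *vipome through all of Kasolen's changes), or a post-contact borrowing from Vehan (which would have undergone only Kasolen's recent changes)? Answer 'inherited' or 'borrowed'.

If inherited, *vipome would pass through all of Kasolen's changes:
Kasolen: start from *vipome.
  rule 1 (vowel merger): vipome → vipomi
  rule 2 (pre-nasal raising): vipomi → vipumi
  rule 3: no change — vipumi
  rule 4 (apocope): vipumi → vipum
  ⇒ Kasolen vipum
If borrowed from Vehan 'vipomi' after the early changes, it would undergo only the recent ones:
  rule 3 (unconditioned shift): no change (vipomi)
  rule 4 (apocope): vipomi → vipom
  ⇒ as a loan: vipom
Kasolen 'vipom' matches the loan outcome 'vipom', not the inherited 'vipum' — it skipped the early Kasolen changes, so it was borrowed from Vehan.

borrowed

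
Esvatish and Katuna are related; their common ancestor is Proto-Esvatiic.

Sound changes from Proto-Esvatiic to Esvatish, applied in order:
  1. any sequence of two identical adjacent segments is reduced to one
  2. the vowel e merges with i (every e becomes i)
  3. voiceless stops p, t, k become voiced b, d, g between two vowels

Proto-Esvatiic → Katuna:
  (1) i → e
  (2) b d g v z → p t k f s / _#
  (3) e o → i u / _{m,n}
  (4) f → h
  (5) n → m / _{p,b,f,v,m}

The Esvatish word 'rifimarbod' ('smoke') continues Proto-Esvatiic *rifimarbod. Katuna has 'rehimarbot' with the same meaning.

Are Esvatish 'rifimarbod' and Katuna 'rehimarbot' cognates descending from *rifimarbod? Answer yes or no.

yes

Derive the expected Katuna reflex of *rifimarbod:
Katuna: *rifimarbod > refemarbod > refemarbot > refimarbot > rehimarbot  (by vowel merger, final devoicing, pre-nasal raising, unconditioned shift)
Katuna 'rehimarbot' matches the regular reflex exactly, so the pair is cognate.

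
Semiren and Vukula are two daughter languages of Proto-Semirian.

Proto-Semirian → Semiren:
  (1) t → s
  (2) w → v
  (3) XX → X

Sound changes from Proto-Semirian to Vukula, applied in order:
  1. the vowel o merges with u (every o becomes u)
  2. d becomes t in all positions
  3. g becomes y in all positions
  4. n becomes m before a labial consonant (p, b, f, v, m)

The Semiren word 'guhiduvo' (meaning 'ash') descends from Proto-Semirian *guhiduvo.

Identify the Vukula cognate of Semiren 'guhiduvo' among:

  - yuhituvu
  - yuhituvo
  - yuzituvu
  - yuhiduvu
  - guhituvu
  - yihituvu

yuhituvu

Vukula: *guhiduvo > guhiduvu > guhituvu > yuhituvu  (by vowel merger, unconditioned shift, unconditioned shift)
The other candidates each miss or misapply at least one Vukula change.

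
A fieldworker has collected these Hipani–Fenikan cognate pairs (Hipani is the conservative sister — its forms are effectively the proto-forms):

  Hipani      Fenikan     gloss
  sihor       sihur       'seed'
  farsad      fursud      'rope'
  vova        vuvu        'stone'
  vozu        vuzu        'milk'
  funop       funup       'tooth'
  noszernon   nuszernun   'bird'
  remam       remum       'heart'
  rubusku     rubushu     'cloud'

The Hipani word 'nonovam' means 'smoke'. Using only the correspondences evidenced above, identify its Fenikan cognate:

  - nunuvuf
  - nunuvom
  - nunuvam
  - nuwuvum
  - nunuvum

nunuvum

noszernon ~ nuszernun — Hipani o corresponds to Fenikan u after a consonant, before a nasal.
vova ~ vuvu — Hipani o corresponds to Fenikan u after a consonant, before a labial obstruent.
remam ~ remum — Hipani a corresponds to Fenikan u after a consonant, before a nasal.
Applying these to Hipani 'nonovam':
  nonovam → nunovam   (o→u after a consonant, before a nasal)
  nunovam → nunuvam   (o→u after a consonant, before a labial obstruent)
  nunuvam → nunuvum   (a→u after a consonant, before a nasal)
So the Fenikan cognate is 'nunuvum'.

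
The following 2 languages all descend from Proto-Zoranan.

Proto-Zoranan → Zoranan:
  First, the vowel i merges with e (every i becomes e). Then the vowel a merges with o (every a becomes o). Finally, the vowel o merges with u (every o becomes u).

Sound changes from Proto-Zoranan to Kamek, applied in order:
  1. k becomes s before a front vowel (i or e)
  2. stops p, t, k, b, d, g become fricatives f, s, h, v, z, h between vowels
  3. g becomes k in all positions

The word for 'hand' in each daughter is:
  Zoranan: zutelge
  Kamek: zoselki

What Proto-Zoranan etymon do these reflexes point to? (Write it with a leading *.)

Position 2: Zoranan has u, Kamek has o. Kamek preserves o here (none of its changes turn any other segment into o), so the proto-segment is *o.
Position 7: Zoranan has e, Kamek has i. Kamek preserves i here (none of its changes turn any other segment into i), so the proto-segment is *i.
Position 6: Zoranan has g, Kamek has k. Zoranan preserves g here (none of its changes turn any other segment into g), so the proto-segment is *g.
This points to *zotelgi. Verify forward in each daughter:
Zoranan: *zotelgi
  zotelgi → zotelge   [vowel merger]
  zotelge (rule 2 does not apply)
  zotelge → zutelge   [vowel merger]
  giving Zoranan zutelge.
Kamek: *zotelgi
  zotelgi (rule 1 does not apply)
  zotelgi → zoselgi   [intervocalic lenition]
  zoselgi → zoselki   [unconditioned shift]
  giving Kamek zoselki.
Only *zotelgi yields all of Zoranan zutelge, Kamek zoselki.

*zotelgi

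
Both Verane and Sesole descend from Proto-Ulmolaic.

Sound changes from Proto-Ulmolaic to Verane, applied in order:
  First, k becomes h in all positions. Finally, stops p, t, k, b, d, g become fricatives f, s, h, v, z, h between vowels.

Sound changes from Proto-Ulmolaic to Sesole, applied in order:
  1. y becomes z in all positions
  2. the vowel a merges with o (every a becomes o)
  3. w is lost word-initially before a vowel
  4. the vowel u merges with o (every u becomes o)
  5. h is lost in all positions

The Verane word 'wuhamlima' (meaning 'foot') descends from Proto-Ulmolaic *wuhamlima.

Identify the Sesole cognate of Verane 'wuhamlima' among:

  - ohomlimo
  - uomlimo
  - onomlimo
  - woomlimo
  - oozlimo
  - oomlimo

oomlimo

Sesole: *wuhamlima > wuhomlimo > uhomlimo > ohomlimo > oomlimo  (by vowel merger, glide loss, vowel merger, h-loss)
Among the options, 'oomlimo' alone shows every Sesole change applied in order.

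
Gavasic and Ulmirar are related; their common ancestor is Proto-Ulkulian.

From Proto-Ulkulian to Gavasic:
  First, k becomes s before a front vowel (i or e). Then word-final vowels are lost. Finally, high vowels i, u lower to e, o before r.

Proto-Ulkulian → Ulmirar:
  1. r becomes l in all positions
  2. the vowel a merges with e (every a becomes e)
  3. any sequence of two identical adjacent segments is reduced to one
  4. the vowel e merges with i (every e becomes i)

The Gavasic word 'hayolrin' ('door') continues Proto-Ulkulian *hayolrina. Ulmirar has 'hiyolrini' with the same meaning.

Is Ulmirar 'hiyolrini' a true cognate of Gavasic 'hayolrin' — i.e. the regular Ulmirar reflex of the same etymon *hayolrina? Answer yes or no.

Derive the expected Ulmirar reflex of *hayolrina:
Ulmirar: start from *hayolrina.
  rule 1 (unconditioned shift): hayolrina → hayollina
  rule 2 (vowel merger): hayollina → heyolline
  rule 3 (degemination): heyolline → heyoline
  rule 4 (vowel merger): heyoline → hiyolini
  ⇒ Ulmirar hiyolini
The regular Ulmirar reflex would be 'hiyolini', but the attested form is 'hiyolrini'. The correspondence is irregular, so they are not cognates (the Ulmirar form has a different source).

no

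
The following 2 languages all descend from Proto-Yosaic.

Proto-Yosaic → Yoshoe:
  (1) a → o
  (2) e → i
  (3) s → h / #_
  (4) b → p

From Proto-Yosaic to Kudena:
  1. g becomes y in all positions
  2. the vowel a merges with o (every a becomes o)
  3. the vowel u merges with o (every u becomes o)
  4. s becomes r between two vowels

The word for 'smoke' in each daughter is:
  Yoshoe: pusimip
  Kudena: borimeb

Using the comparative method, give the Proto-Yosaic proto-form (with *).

Position 3: Yoshoe has s, Kudena has r. Yoshoe preserves s here (none of its changes turn any other segment into s), so the proto-segment is *s.
Position 2: Yoshoe has u, Kudena has o. Yoshoe preserves u here (none of its changes turn any other segment into u), so the proto-segment is *u.
Position 7: Yoshoe has p, Kudena has b. Kudena preserves b here (none of its changes turn any other segment into b), so the proto-segment is *b.
Continuing position by position gives *busimeb; check it forward:
Yoshoe: *busimeb > busimib > pusimip  (by vowel merger, unconditioned shift)
Kudena: *busimeb
  busimeb (rule 1 does not apply)
  busimeb (rule 2 does not apply)
  busimeb → bosimeb   [vowel merger]
  bosimeb → borimeb   [rhotacism]
  giving Kudena borimeb.
Only *busimeb yields all of Yoshoe pusimip, Kudena borimeb.

*busimeb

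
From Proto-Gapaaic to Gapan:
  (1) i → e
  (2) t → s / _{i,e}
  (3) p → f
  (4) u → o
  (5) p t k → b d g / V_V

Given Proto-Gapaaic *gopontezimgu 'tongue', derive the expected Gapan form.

gofonsezemgo

Gapan: *gopontezimgu
  gopontezimgu → gopontezemgu   [vowel merger]
  gopontezemgu → goponsezemgu   [palatalisation]
  goponsezemgu → gofonsezemgu   [unconditioned shift]
  gofonsezemgu → gofonsezemgo   [vowel merger]
  gofonsezemgo (rule 5 does not apply)
  giving Gapan gofonsezemgo.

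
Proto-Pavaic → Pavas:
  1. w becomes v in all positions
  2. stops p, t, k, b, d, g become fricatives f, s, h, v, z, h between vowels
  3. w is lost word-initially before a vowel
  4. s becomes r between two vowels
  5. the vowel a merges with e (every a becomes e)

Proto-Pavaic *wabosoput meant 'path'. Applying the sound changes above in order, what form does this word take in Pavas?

vevorofut

Pavas: *wabosoput
  wabosoput → vabosoput   [unconditioned shift]
  vabosoput → vavosofut   [intervocalic lenition]
  vavosofut (rule 3 does not apply)
  vavosofut → vavorofut   [rhotacism]
  vavorofut → vevorofut   [vowel merger]
  giving Pavas vevorofut.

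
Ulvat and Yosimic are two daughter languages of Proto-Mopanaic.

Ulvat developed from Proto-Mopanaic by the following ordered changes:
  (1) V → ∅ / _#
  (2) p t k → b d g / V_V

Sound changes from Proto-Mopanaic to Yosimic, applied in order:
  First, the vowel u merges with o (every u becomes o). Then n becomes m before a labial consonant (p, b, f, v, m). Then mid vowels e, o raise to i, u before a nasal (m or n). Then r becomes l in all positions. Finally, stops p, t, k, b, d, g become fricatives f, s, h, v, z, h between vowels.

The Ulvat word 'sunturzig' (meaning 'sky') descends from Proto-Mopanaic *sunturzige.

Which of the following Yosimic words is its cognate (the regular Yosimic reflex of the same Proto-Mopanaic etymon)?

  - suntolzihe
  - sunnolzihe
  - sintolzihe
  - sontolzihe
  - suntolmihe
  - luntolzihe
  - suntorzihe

Yosimic: start from *sunturzige.
  rule 1 (vowel merger): sunturzige → sontorzige
  rule 2: no change — sontorzige
  rule 3 (pre-nasal raising): sontorzige → suntorzige
  rule 4 (unconditioned shift): suntorzige → suntolzige
  rule 5 (intervocalic lenition): suntolzige → suntolzihe
  ⇒ Yosimic suntolzihe
Among the options, 'suntolzihe' alone shows every Yosimic change applied in order.

suntolzihe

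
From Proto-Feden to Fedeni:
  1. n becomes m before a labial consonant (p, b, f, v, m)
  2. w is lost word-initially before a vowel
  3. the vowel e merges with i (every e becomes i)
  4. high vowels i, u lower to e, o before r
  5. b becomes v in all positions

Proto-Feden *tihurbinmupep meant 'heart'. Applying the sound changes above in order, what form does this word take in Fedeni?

tihorvimmupip

Fedeni: *tihurbinmupep
  tihurbinmupep → tihurbimmupep   [nasal place assimilation]
  tihurbimmupep (rule 2 does not apply)
  tihurbimmupep → tihurbimmupip   [vowel merger]
  tihurbimmupip → tihorbimmupip   [pre-rhotic lowering]
  tihorbimmupip → tihorvimmupip   [unconditioned shift]
  giving Fedeni tihorvimmupip.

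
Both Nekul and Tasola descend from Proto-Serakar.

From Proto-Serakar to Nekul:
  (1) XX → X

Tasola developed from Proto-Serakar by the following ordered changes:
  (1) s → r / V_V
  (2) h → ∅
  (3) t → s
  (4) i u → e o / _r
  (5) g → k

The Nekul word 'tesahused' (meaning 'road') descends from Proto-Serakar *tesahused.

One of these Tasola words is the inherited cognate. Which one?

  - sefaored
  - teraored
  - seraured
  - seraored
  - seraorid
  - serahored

seraored

Tasola: *tesahused
  tesahused → terahured   [rhotacism]
  terahured → teraured   [h-loss]
  teraured → seraured   [unconditioned shift]
  seraured → seraored   [pre-rhotic lowering]
  seraored (rule 5 does not apply)
  giving Tasola seraored.
Only 'seraored' matches the regular Tasola development of *tesahused.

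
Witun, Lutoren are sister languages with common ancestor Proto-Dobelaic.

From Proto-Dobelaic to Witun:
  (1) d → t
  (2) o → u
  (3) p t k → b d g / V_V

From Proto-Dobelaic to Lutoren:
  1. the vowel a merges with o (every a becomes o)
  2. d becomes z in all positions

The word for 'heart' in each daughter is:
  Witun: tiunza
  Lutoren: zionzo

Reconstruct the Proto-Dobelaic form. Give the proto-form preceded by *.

Position 3: Witun has u, Lutoren has o. Taking the neighbouring segments as reconstructed: Witun u could go back to *o or *u; Lutoren o could go back to *a or *o — the one source consistent with every daughter is *o.
Position 6: Witun has a, Lutoren has o. Witun preserves a here (none of its changes turn any other segment into a), so the proto-segment is *a.
Position 1: Witun has t, Lutoren has z. Taking the neighbouring segments as reconstructed: Witun t could go back to *t or *d; Lutoren z could go back to *d or *z — the one source consistent with every daughter is *d.
Verify the candidate proto-form against each daughter:
Witun: start from *dionza.
  rule 1 (unconditioned shift): dionza → tionza
  rule 2 (vowel merger): tionza → tiunza
  rule 3: no change — tiunza
  ⇒ Witun tiunza
Lutoren: *dionza
  dionza → dionzo   [vowel merger]
  dionzo → zionzo   [unconditioned shift]
  giving Lutoren zionzo.
*dionza is the unique common source.

*dionza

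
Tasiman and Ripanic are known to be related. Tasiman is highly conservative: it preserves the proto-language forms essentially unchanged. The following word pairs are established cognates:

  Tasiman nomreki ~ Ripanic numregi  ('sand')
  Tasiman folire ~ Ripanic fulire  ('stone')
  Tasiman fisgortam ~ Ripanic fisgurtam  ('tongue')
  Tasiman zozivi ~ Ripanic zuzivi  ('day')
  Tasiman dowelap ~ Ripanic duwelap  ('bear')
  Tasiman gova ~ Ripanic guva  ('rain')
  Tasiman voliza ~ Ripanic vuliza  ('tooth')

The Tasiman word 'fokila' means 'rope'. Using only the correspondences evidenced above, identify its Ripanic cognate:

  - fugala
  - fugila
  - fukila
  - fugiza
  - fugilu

fugila

folire ~ fulire, zozivi ~ zuzivi — Tasiman o corresponds to Ripanic u after a consonant, before a consonant other than r, m, n, p, b, f, v.
nomreki ~ numregi — Tasiman k corresponds to Ripanic g between vowels (before a front vowel).
Applying these to Tasiman 'fokila':
  fokila → fukila   (o→u after a consonant, before a consonant other than r, m, n, p, b, f, v)
  fukila → fugila   (k→g between vowels (before a front vowel))
So the Ripanic cognate is 'fugila'.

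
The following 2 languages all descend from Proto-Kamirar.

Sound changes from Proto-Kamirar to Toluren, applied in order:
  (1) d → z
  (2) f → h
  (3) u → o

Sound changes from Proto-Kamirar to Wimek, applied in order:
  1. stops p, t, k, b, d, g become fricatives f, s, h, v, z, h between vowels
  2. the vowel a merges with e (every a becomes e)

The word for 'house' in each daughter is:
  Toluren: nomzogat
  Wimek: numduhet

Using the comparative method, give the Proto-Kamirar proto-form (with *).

Position 5: Toluren has o, Wimek has u. Wimek preserves u here (none of its changes turn any other segment into u), so the proto-segment is *u.
Position 4: Toluren has z, Wimek has d. Wimek preserves d here (none of its changes turn any other segment into d), so the proto-segment is *d.
Verify the candidate proto-form against each daughter:
Toluren: start from *numdugat.
  rule 1 (unconditioned shift): numdugat → numzugat
  rule 2: no change — numzugat
  rule 3 (vowel merger): numzugat → nomzogat
  ⇒ Toluren nomzogat
Wimek: start from *numdugat.
  rule 1 (intervocalic lenition): numdugat → numduhat
  rule 2 (vowel merger): numduhat → numduhet
  ⇒ Wimek numduhet
*numdugat is the unique common source.

*numdugat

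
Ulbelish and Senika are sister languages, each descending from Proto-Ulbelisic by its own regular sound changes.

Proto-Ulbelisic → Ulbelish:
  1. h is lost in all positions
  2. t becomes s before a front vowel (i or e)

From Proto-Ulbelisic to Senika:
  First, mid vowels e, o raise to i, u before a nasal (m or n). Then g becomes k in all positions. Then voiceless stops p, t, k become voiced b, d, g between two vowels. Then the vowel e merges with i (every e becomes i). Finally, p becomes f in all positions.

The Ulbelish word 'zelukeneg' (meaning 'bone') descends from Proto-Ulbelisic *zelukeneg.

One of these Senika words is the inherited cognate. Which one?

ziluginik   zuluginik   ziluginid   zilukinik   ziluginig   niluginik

Senika: *zelukeneg
  zelukeneg → zelukineg   [pre-nasal raising]
  zelukineg → zelukinek   [unconditioned shift]
  zelukinek → zeluginek   [intervocalic voicing]
  zeluginek → ziluginik   [vowel merger]
  ziluginik (rule 5 does not apply)
  giving Senika ziluginik.
The other candidates each miss or misapply at least one Senika change.

ziluginik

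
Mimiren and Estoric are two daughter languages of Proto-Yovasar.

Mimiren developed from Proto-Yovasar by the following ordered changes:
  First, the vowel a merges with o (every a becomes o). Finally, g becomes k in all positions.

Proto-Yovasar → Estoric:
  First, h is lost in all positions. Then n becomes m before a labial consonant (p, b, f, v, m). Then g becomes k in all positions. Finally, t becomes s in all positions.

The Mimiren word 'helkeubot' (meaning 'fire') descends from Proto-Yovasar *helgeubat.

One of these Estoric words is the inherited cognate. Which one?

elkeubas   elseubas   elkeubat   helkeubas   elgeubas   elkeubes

elkeubas

Estoric: start from *helgeubat.
  rule 1 (h-loss): helgeubat → elgeubat
  rule 2: no change — elgeubat
  rule 3 (unconditioned shift): elgeubat → elkeubat
  rule 4 (unconditioned shift): elkeubat → elkeubas
  ⇒ Estoric elkeubas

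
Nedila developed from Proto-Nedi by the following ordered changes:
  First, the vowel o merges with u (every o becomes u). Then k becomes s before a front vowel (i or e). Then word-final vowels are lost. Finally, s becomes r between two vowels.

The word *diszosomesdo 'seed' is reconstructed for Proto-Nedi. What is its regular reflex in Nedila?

Nedila: *diszosomesdo
  diszosomesdo → diszusumesdu   [vowel merger]
  diszusumesdu (rule 2 does not apply)
  diszusumesdu → diszusumesd   [apocope]
  diszusumesd → diszurumesd   [rhotacism]
  giving Nedila diszurumesd.

diszurumesd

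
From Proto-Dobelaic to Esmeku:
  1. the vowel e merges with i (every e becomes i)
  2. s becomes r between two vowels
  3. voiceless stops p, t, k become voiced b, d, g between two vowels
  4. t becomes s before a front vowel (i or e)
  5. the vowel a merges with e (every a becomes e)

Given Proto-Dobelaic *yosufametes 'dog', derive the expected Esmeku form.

yorufemidis

Esmeku: start from *yosufametes.
  rule 1 (vowel merger): yosufametes → yosufamitis
  rule 2 (rhotacism): yosufamitis → yorufamitis
  rule 3 (intervocalic voicing): yorufamitis → yorufamidis
  rule 4: no change — yorufamidis
  rule 5 (vowel merger): yorufamidis → yorufemidis
  ⇒ Esmeku yorufemidis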